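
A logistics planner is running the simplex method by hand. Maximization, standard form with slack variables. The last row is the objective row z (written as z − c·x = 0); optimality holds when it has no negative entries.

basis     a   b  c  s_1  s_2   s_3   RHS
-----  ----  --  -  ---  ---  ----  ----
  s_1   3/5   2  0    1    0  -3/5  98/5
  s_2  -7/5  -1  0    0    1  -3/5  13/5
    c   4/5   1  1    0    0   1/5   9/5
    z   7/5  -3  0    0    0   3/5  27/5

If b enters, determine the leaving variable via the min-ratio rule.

Column b entries and ratios — s_1: (98/5)/2 = 49/5; s_2: -1 ≤ 0, skip; c: (9/5)/1 = 9/5.
Smallest ratio is 9/5 in the row of c, so c leaves.

c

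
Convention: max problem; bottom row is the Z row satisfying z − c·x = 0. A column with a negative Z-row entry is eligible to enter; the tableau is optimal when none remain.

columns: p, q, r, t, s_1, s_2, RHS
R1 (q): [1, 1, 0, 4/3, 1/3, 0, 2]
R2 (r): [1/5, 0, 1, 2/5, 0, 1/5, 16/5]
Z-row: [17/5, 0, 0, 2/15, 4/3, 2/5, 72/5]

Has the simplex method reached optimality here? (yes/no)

Every Z-row coefficient is ≥ 0, so the tableau is optimal.

yes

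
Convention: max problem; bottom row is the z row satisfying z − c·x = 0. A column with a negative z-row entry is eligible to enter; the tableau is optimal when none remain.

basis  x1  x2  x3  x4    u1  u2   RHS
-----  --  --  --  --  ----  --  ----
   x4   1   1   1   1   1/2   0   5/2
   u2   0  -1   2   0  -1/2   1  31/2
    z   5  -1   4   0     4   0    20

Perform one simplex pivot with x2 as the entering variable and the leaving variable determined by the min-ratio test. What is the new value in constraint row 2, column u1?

Ratio test on column x2 — row 1: (5/2)/1 = 5/2; row 2: entry -1 ≤ 0. Minimum is 5/2 at row 1 (x4 leaves); pivot element 1.
Divide row 1 by 1; eliminate column x2 from the other rows.
Row 2 update in column u1: -1/2 − (-1)·(1/2) = 0.

0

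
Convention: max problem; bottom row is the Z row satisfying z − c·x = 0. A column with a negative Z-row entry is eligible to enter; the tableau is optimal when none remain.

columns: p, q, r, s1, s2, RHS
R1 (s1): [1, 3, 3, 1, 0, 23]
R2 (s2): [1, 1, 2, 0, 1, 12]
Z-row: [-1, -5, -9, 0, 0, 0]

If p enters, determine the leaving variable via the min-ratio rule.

s2

Column p entries and ratios — s1: 23/1 = 23; s2: 12/1 = 12.
Smallest ratio is 12 in the row of s2, so s2 leaves.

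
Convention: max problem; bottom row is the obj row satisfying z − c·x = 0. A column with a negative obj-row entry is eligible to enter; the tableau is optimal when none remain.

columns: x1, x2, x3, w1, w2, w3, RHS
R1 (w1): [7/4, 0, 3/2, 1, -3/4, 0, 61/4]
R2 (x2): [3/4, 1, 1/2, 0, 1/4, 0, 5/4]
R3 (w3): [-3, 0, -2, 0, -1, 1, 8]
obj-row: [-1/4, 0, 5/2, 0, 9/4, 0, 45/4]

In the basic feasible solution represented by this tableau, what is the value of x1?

0

x1 is not in the basis, so in the current basic feasible solution x1 = 0.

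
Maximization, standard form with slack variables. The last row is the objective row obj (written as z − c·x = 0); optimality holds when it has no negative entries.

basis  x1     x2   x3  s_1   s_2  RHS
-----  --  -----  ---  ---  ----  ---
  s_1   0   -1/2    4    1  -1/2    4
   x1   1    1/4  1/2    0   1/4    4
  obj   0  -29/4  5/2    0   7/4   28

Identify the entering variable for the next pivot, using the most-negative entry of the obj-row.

x2

Negative obj-row entries: x2: -29/4.
The most negative is -29/4 in column x2, so x2 enters.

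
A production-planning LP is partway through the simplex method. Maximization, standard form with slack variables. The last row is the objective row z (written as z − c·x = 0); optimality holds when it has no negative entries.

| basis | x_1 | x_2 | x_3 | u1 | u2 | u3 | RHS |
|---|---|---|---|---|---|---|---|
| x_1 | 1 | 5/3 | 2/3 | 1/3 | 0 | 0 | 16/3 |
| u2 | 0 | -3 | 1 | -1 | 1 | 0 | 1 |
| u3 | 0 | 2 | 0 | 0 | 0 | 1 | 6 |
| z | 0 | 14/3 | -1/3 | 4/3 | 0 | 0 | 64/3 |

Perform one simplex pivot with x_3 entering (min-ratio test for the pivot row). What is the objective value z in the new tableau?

65/3

Ratio test on column x_3 — row 1: (16/3)/(2/3) = 8; row 2: 1/1 = 1; row 3: entry 0 ≤ 0. Minimum is 1 at row 2 (u2 leaves); pivot element 1.
Pivot on row 2; the z-row RHS becomes 64/3 − (-1/3)·1 = 65/3.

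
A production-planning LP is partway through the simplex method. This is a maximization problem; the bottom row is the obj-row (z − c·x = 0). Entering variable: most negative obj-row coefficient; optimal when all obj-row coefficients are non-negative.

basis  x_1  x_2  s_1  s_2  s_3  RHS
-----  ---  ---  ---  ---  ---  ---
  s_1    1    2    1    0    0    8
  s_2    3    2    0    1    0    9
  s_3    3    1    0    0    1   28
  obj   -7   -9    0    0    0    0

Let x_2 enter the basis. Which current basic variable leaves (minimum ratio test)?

s_1

Column x_2 entries and ratios — s_1: 8/2 = 4; s_2: 9/2 = 9/2; s_3: 28/1 = 28.
Smallest ratio is 4 in the row of s_1, so s_1 leaves.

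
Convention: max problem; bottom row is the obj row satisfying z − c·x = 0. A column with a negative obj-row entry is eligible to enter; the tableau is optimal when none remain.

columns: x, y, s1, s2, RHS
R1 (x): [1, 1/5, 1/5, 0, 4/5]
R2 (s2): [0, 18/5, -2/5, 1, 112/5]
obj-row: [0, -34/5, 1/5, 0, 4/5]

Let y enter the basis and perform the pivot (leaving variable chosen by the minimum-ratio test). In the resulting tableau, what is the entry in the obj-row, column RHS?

28

Ratio test on column y — row 1: (4/5)/(1/5) = 4; row 2: (112/5)/(18/5) = 56/9. Minimum is 4 at row 1 (x leaves); pivot element 1/5.
Divide row 1 by 1/5; eliminate column y from the other rows.
obj-row update in column RHS: 4/5 − (-34/5)·4 = 28.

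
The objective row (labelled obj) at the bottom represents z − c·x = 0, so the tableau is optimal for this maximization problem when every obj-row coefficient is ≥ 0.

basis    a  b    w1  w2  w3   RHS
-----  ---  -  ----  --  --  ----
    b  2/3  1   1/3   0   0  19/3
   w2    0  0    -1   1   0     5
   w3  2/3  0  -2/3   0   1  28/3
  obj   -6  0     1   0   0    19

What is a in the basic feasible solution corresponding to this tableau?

0

a is not in the basis, so in the current basic feasible solution a = 0.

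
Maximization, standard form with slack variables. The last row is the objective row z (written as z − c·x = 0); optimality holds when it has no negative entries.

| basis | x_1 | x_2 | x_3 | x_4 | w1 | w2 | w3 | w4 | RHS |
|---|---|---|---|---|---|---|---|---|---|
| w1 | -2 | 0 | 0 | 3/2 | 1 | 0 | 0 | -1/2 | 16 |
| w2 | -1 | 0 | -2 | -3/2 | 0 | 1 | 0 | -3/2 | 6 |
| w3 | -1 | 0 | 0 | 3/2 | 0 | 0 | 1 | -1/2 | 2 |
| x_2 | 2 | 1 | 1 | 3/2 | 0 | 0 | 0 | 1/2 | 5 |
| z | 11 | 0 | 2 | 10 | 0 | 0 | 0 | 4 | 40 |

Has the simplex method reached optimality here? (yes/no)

yes

Every z-row coefficient is ≥ 0, so the tableau is optimal.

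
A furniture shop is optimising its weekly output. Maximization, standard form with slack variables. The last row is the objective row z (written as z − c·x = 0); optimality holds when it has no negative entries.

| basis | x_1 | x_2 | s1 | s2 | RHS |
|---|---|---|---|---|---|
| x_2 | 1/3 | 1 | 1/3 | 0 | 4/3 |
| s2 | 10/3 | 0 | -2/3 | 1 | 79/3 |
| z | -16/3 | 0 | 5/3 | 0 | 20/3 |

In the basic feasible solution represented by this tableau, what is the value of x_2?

4/3

x_2 is basic (row 1); its value is the RHS of that row, 4/3.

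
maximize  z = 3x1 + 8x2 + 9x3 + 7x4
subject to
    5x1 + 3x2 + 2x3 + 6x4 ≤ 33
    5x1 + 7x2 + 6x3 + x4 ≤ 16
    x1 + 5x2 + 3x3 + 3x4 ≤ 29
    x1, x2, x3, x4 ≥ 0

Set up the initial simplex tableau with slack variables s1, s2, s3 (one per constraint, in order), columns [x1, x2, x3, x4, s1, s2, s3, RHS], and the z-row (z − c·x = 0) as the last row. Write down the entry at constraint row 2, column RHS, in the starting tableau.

16

The RHS of constraint 2 is b_2 = 16.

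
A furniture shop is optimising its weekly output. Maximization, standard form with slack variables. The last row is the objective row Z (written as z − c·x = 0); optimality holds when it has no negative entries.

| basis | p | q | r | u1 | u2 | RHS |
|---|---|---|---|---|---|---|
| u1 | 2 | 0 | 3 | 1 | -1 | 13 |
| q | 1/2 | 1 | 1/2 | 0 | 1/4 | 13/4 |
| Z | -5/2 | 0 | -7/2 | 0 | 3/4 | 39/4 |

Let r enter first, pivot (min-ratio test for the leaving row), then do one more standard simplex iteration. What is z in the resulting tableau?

26

Ratio test on column r — row 1: 13/3 = 13/3; row 2: (13/4)/(1/2) = 13/2. Minimum is 13/3 at row 1 (u1 leaves); pivot element 3.
Pivot on row 1; the Z-row RHS becomes 39/4 − (-7/2)·(13/3) = 299/12.
Next entering variable (most negative Z-row entry -5/12): u2.
Ratio test on column u2 — row 1: entry -1/3 ≤ 0; row 2: (13/12)/(5/12) = 13/5. Minimum is 13/5 at row 2 (q leaves); pivot element 5/12.
After the second pivot the Z-row RHS is 299/12 − (-5/12)·(13/5) = 26.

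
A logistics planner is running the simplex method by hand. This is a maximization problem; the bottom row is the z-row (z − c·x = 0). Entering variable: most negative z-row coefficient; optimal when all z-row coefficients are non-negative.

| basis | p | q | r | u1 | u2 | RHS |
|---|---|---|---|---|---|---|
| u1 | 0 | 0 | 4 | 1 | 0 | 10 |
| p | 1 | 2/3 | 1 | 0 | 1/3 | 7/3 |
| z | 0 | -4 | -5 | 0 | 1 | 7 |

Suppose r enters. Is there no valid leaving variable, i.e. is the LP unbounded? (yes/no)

no

Column r has positive entries in row(s) 1, 2, so the ratio test bounds it — not unbounded.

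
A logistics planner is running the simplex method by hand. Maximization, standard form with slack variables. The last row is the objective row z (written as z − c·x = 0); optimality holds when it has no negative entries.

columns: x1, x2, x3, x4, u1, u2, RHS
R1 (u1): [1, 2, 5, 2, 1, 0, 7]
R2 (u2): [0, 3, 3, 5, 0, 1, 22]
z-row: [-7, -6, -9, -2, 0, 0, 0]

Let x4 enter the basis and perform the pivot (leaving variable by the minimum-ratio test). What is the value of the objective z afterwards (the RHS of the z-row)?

7

Ratio test on column x4 — row 1: 7/2 = 7/2; row 2: 22/5 = 22/5. Minimum is 7/2 at row 1 (u1 leaves); pivot element 2.
Pivot on row 1; the z-row RHS becomes 0 − (-2)·(7/2) = 7.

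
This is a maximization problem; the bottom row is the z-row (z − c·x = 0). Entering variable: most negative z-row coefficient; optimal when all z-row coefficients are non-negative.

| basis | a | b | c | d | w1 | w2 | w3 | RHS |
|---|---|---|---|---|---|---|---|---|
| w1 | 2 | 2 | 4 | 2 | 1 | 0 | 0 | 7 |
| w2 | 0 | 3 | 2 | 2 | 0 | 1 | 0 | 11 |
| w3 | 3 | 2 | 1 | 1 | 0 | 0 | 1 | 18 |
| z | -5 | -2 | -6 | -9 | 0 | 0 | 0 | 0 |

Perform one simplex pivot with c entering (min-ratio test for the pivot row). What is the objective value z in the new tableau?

21/2

Ratio test on column c — row 1: 7/4 = 7/4; row 2: 11/2 = 11/2; row 3: 18/1 = 18. Minimum is 7/4 at row 1 (w1 leaves); pivot element 4.
Pivot on row 1; the z-row RHS becomes 0 − (-6)·(7/4) = 21/2.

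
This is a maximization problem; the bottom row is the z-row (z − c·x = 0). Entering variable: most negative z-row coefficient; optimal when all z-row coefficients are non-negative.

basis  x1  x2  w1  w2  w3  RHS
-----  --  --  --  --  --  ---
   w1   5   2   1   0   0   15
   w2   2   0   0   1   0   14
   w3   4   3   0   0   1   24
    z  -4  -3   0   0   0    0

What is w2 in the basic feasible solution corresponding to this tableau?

w2 is basic (row 2); its value is the RHS of that row, 14.

14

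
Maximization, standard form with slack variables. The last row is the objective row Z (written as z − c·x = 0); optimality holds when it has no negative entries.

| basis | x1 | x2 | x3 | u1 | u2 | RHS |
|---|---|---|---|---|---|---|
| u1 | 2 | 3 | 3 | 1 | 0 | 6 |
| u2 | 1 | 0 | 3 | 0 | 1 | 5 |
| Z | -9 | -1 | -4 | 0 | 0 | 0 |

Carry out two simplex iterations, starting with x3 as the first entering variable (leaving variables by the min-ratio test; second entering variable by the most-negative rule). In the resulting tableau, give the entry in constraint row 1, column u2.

Ratio test on column x3 — row 1: 6/3 = 2; row 2: 5/3 = 5/3. Minimum is 5/3 at row 2 (u2 leaves); pivot element 3.
Divide row 2 by 3; eliminate column x3 from the other rows.
Second iteration: most negative Z-row entry is -23/3 in column x1, so x1 enters.
Ratio test on column x1 — row 1: 1/1 = 1; row 2: (5/3)/(1/3) = 5. Minimum is 1 at row 1 (u1 leaves); pivot element 1.
Divide row 1 by 1; eliminate column x1 from the other rows.
After both pivots, the entry at constraint row 1, column u2 is -1.

-1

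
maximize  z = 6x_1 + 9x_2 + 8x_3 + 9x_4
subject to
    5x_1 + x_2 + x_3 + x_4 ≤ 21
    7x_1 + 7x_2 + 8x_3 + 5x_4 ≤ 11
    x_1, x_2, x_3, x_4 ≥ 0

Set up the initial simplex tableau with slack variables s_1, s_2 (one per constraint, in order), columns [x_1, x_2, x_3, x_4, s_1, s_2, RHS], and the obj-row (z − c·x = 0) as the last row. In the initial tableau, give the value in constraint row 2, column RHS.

The RHS of constraint 2 is b_2 = 11.

11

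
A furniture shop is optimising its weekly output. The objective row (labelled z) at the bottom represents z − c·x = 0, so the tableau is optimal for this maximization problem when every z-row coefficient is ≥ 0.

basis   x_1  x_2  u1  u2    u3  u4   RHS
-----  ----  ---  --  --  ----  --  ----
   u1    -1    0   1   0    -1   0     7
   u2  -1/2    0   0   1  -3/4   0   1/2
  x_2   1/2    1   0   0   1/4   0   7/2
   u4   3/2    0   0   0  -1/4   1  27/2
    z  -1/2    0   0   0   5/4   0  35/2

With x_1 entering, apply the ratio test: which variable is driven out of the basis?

Column x_1 entries and ratios — u1: -1 ≤ 0, skip; u2: -1/2 ≤ 0, skip; x_2: (7/2)/(1/2) = 7; u4: (27/2)/(3/2) = 9.
Smallest ratio is 7 in the row of x_2, so x_2 leaves.

x_2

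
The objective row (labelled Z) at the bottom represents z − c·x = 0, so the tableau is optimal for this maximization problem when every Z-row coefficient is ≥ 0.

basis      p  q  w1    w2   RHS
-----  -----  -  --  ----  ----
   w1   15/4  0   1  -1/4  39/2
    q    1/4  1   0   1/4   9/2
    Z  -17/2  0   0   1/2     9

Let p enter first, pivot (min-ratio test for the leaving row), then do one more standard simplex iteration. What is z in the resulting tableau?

54

Ratio test on column p — row 1: (39/2)/(15/4) = 26/5; row 2: (9/2)/(1/4) = 18. Minimum is 26/5 at row 1 (w1 leaves); pivot element 15/4.
Pivot on row 1; the Z-row RHS becomes 9 − (-17/2)·(26/5) = 266/5.
Next entering variable (most negative Z-row entry -1/15): w2.
Ratio test on column w2 — row 1: entry -1/15 ≤ 0; row 2: (16/5)/(4/15) = 12. Minimum is 12 at row 2 (q leaves); pivot element 4/15.
After the second pivot the Z-row RHS is 266/5 − (-1/15)·12 = 54.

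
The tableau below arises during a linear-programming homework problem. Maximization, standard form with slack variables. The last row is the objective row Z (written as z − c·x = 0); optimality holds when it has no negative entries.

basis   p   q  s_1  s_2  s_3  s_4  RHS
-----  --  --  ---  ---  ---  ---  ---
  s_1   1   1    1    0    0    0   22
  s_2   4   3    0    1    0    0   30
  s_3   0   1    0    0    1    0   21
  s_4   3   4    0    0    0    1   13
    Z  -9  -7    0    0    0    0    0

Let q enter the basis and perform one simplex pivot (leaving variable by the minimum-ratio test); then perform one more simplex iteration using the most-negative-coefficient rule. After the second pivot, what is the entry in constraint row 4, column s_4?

Ratio test on column q — row 1: 22/1 = 22; row 2: 30/3 = 10; row 3: 21/1 = 21; row 4: 13/4 = 13/4. Minimum is 13/4 at row 4 (s_4 leaves); pivot element 4.
Divide row 4 by 4; eliminate column q from the other rows.
Second iteration: most negative Z-row entry is -15/4 in column p, so p enters.
Ratio test on column p — row 1: (75/4)/(1/4) = 75; row 2: (81/4)/(7/4) = 81/7; row 3: entry -3/4 ≤ 0; row 4: (13/4)/(3/4) = 13/3. Minimum is 13/3 at row 4 (q leaves); pivot element 3/4.
Divide row 4 by 3/4; eliminate column p from the other rows.
After both pivots, the entry at constraint row 4, column s_4 is 1/3.

1/3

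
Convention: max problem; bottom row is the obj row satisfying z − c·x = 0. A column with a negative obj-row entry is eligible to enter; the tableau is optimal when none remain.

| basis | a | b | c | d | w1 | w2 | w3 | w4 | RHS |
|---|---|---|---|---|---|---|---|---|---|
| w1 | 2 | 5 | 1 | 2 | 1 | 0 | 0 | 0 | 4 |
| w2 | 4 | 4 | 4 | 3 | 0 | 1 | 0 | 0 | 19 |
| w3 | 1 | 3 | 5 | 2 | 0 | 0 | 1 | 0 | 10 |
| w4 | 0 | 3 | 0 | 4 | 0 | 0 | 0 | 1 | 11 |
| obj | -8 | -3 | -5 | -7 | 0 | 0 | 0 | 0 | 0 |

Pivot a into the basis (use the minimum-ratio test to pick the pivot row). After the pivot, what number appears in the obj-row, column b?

17

Ratio test on column a — row 1: 4/2 = 2; row 2: 19/4 = 19/4; row 3: 10/1 = 10; row 4: entry 0 ≤ 0. Minimum is 2 at row 1 (w1 leaves); pivot element 2.
Divide row 1 by 2; eliminate column a from the other rows.
obj-row update in column b: -3 − (-8)·(5/2) = 17.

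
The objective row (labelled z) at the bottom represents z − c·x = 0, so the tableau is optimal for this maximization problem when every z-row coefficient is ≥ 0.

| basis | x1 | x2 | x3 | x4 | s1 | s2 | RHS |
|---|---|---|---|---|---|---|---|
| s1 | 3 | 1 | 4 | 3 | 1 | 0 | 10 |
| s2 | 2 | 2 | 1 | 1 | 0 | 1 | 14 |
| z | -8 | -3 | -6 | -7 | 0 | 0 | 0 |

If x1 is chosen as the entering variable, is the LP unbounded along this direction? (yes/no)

Column x1 has positive entries in row(s) 1, 2, so the ratio test bounds it — not unbounded.

no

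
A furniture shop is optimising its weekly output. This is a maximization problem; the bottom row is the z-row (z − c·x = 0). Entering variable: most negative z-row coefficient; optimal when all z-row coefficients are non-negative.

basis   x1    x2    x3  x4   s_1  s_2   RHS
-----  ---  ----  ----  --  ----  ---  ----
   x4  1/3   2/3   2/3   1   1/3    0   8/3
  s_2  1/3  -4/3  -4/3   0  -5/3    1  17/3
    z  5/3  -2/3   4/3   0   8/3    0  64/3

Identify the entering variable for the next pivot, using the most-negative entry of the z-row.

Negative z-row entries: x2: -2/3.
The most negative is -2/3 in column x2, so x2 enters.

x2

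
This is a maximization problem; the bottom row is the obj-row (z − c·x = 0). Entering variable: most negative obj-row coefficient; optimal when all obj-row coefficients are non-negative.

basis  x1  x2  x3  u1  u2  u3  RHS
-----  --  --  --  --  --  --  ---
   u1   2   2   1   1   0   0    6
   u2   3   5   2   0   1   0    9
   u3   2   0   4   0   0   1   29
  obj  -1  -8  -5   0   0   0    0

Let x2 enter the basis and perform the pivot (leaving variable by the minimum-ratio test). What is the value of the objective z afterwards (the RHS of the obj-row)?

Ratio test on column x2 — row 1: 6/2 = 3; row 2: 9/5 = 9/5; row 3: entry 0 ≤ 0. Minimum is 9/5 at row 2 (u2 leaves); pivot element 5.
Pivot on row 2; the obj-row RHS becomes 0 − (-8)·(9/5) = 72/5.

72/5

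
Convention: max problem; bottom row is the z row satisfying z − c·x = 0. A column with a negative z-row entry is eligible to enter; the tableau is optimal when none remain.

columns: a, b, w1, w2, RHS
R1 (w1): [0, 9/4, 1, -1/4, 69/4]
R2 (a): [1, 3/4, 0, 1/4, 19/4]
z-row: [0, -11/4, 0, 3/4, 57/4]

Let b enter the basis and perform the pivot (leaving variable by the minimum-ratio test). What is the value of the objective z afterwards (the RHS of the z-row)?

Ratio test on column b — row 1: (69/4)/(9/4) = 23/3; row 2: (19/4)/(3/4) = 19/3. Minimum is 19/3 at row 2 (a leaves); pivot element 3/4.
Pivot on row 2; the z-row RHS becomes 57/4 − (-11/4)·(19/3) = 95/3.

95/3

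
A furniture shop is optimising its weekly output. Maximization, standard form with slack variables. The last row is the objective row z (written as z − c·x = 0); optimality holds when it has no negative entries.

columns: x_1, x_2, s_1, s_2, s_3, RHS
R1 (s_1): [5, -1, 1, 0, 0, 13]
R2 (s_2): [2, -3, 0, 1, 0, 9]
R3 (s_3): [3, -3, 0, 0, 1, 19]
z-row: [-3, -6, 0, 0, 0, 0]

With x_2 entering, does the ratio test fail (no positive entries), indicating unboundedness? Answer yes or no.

Every constraint-row entry in column x_2 is ≤ 0, so increasing x_2 is unbounded.

yes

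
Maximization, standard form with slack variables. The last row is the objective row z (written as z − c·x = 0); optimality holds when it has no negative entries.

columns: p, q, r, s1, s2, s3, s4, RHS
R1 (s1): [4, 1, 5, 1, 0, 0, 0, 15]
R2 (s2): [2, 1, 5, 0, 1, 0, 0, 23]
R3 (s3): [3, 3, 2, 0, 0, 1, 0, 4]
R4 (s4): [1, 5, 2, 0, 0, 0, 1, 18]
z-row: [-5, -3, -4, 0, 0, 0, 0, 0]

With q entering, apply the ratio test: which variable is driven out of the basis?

s3

Column q entries and ratios — s1: 15/1 = 15; s2: 23/1 = 23; s3: 4/3 = 4/3; s4: 18/5 = 18/5.
Smallest ratio is 4/3 in the row of s3, so s3 leaves.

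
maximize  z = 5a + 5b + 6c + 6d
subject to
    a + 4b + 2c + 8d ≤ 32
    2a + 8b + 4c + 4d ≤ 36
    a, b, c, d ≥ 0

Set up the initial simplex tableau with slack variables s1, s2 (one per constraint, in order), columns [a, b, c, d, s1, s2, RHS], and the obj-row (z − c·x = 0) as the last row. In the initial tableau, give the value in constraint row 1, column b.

Constraint 1 has coefficient 4 on b.

4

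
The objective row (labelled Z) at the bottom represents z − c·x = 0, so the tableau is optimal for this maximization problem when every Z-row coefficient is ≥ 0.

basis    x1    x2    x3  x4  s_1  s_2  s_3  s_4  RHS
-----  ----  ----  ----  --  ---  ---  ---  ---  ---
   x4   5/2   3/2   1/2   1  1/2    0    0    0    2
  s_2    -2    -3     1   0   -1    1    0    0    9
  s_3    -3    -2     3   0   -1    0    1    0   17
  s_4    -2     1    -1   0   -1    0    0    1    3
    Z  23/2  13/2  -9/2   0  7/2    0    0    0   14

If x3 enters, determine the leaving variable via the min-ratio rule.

Column x3 entries and ratios — x4: 2/(1/2) = 4; s_2: 9/1 = 9; s_3: 17/3 = 17/3; s_4: -1 ≤ 0, skip.
Smallest ratio is 4 in the row of x4, so x4 leaves.

x4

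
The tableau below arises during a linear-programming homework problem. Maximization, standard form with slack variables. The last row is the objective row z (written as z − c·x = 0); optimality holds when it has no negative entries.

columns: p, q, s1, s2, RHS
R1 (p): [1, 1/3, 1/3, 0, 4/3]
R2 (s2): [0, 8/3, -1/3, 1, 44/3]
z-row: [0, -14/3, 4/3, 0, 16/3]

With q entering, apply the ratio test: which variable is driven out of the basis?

Column q entries and ratios — p: (4/3)/(1/3) = 4; s2: (44/3)/(8/3) = 11/2.
Smallest ratio is 4 in the row of p, so p leaves.

p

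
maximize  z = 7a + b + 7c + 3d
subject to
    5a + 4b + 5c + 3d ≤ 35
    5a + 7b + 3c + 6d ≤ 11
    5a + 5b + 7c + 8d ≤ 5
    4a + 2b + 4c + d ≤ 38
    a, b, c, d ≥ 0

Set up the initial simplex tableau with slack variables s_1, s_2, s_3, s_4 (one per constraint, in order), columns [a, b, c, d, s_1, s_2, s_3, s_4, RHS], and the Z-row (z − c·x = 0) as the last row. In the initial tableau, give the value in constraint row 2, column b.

7

Constraint 2 has coefficient 7 on b.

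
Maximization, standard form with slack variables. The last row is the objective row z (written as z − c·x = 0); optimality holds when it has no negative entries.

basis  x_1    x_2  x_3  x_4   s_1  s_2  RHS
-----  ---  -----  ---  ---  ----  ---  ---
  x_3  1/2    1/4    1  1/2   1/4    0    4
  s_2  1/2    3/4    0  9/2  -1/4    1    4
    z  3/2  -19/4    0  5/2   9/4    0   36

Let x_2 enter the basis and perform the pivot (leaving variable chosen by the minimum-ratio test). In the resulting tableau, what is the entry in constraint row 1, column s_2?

Ratio test on column x_2 — row 1: 4/(1/4) = 16; row 2: 4/(3/4) = 16/3. Minimum is 16/3 at row 2 (s_2 leaves); pivot element 3/4.
Divide row 2 by 3/4; eliminate column x_2 from the other rows.
Row 1 update in column s_2: 0 − (1/4)·(4/3) = -1/3.

-1/3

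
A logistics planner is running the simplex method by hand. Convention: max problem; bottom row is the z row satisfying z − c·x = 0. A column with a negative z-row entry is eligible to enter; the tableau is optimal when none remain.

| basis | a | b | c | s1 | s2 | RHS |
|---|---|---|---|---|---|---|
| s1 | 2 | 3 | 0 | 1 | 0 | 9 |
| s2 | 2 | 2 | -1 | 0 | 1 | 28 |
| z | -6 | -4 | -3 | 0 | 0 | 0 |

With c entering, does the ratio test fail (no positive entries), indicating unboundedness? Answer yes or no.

Every constraint-row entry in column c is ≤ 0, so increasing c is unbounded.

yes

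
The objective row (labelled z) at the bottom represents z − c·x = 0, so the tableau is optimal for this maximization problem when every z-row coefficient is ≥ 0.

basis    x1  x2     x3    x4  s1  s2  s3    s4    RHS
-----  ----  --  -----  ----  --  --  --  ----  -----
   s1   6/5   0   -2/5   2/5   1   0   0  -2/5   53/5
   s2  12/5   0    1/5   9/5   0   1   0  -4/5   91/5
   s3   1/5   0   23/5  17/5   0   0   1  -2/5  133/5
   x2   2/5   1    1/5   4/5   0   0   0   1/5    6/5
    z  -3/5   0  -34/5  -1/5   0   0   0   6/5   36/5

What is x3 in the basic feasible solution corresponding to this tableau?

0

x3 is not in the basis, so in the current basic feasible solution x3 = 0.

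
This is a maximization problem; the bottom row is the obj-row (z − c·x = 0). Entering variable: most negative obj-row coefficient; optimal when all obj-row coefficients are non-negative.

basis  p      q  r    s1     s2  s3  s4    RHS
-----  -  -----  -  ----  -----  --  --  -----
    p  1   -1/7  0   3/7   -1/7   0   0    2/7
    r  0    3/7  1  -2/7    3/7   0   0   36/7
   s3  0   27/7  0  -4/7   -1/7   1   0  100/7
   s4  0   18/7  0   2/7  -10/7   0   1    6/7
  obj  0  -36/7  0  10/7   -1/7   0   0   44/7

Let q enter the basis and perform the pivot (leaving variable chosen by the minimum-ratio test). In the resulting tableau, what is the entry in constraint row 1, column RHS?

Ratio test on column q — row 1: entry -1/7 ≤ 0; row 2: (36/7)/(3/7) = 12; row 3: (100/7)/(27/7) = 100/27; row 4: (6/7)/(18/7) = 1/3. Minimum is 1/3 at row 4 (s4 leaves); pivot element 18/7.
Divide row 4 by 18/7; eliminate column q from the other rows.
Row 1 update in column RHS: 2/7 − (-1/7)·(1/3) = 1/3.

1/3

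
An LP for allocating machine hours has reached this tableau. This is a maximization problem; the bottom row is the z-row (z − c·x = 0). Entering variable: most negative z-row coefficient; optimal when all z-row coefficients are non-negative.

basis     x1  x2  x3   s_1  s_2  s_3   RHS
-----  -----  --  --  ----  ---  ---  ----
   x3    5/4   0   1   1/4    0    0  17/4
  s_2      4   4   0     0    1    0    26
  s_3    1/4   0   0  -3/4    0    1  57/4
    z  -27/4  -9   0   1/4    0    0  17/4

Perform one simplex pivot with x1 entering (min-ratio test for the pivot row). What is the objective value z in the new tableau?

Ratio test on column x1 — row 1: (17/4)/(5/4) = 17/5; row 2: 26/4 = 13/2; row 3: (57/4)/(1/4) = 57. Minimum is 17/5 at row 1 (x3 leaves); pivot element 5/4.
Pivot on row 1; the z-row RHS becomes 17/4 − (-27/4)·(17/5) = 136/5.

136/5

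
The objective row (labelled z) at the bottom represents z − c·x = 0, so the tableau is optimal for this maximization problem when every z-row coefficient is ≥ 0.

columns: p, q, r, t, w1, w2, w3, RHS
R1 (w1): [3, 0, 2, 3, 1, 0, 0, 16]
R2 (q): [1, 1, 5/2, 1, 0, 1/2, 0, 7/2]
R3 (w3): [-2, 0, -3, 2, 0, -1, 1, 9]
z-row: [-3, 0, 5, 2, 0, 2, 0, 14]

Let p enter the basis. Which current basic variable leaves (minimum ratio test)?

q

Column p entries and ratios — w1: 16/3 = 16/3; q: (7/2)/1 = 7/2; w3: -2 ≤ 0, skip.
Smallest ratio is 7/2 in the row of q, so q leaves.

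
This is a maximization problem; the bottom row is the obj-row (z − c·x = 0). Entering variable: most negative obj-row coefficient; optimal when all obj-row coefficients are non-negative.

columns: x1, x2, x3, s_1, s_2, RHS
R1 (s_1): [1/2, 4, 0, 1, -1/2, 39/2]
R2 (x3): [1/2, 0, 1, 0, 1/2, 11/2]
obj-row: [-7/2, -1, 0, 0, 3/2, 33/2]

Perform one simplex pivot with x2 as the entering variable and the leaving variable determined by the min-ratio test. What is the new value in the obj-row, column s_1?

Ratio test on column x2 — row 1: (39/2)/4 = 39/8; row 2: entry 0 ≤ 0. Minimum is 39/8 at row 1 (s_1 leaves); pivot element 4.
Divide row 1 by 4; eliminate column x2 from the other rows.
obj-row update in column s_1: 0 − (-1)·(1/4) = 1/4.

1/4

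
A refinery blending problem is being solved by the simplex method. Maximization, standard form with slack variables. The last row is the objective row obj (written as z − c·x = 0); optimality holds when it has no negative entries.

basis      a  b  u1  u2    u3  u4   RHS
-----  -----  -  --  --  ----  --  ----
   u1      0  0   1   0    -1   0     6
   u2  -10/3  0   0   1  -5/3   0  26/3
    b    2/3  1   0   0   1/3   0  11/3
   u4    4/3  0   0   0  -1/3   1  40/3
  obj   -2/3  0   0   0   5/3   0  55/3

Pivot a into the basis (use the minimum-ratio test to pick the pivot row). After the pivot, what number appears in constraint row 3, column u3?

Ratio test on column a — row 1: entry 0 ≤ 0; row 2: entry -10/3 ≤ 0; row 3: (11/3)/(2/3) = 11/2; row 4: (40/3)/(4/3) = 10. Minimum is 11/2 at row 3 (b leaves); pivot element 2/3.
Divide row 3 by 2/3; eliminate column a from the other rows.
In the new row 3, the u3 entry is the old entry divided by the pivot: (1/3)/(2/3) = 1/2.

1/2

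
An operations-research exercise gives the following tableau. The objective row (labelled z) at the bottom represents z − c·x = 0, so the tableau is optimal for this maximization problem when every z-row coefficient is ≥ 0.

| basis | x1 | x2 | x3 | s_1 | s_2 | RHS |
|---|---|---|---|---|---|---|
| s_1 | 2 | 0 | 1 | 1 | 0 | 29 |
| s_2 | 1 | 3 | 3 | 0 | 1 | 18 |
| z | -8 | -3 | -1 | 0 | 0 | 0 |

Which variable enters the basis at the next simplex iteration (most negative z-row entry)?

x1

Negative z-row entries: x1: -8, x2: -3, x3: -1.
The most negative is -8 in column x1, so x1 enters.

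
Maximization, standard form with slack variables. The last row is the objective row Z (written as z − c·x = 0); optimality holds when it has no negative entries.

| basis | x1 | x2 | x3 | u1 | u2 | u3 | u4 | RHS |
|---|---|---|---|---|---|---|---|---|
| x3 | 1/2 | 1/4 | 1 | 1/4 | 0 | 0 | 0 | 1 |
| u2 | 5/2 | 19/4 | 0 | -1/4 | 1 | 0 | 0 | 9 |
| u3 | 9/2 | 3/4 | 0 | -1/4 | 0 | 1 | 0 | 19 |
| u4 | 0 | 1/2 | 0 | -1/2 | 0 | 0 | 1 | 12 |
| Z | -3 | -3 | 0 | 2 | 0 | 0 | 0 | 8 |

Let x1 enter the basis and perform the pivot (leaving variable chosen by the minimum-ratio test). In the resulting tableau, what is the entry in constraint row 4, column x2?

1/2

Ratio test on column x1 — row 1: 1/(1/2) = 2; row 2: 9/(5/2) = 18/5; row 3: 19/(9/2) = 38/9; row 4: entry 0 ≤ 0. Minimum is 2 at row 1 (x3 leaves); pivot element 1/2.
Divide row 1 by 1/2; eliminate column x1 from the other rows.
Row 4 update in column x2: 1/2 − 0·(1/2) = 1/2.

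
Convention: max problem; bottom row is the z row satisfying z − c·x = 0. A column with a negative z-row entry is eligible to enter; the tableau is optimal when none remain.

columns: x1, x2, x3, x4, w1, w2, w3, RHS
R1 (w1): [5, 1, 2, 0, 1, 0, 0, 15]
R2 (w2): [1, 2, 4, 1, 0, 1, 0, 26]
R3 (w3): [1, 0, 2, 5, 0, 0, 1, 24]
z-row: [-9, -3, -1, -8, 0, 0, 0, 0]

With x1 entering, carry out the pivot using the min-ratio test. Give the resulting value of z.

27

Ratio test on column x1 — row 1: 15/5 = 3; row 2: 26/1 = 26; row 3: 24/1 = 24. Minimum is 3 at row 1 (w1 leaves); pivot element 5.
Pivot on row 1; the z-row RHS becomes 0 − (-9)·3 = 27.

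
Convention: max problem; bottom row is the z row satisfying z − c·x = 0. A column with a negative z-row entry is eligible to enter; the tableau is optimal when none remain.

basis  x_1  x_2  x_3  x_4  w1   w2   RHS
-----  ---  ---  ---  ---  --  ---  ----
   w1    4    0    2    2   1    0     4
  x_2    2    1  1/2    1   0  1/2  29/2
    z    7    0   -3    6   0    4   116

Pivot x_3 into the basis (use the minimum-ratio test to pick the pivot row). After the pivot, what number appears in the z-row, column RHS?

122

Ratio test on column x_3 — row 1: 4/2 = 2; row 2: (29/2)/(1/2) = 29. Minimum is 2 at row 1 (w1 leaves); pivot element 2.
Divide row 1 by 2; eliminate column x_3 from the other rows.
z-row update in column RHS: 116 − (-3)·2 = 122.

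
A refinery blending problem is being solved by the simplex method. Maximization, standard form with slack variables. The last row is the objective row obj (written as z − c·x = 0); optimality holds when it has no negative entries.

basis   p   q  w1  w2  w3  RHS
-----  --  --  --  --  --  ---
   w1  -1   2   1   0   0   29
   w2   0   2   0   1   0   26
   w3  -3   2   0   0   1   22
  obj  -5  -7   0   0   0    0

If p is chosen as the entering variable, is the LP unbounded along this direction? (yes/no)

Every constraint-row entry in column p is ≤ 0, so increasing p is unbounded.

yes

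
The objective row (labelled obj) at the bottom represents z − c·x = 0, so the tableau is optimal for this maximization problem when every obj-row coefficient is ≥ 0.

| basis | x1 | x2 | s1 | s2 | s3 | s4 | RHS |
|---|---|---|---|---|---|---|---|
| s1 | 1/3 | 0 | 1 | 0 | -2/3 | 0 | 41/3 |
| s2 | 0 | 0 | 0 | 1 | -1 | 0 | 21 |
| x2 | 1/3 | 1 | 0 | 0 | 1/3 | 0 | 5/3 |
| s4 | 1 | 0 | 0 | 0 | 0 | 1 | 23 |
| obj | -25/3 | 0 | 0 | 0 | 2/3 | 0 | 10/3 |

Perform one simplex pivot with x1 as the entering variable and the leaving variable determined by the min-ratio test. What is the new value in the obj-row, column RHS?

45

Ratio test on column x1 — row 1: (41/3)/(1/3) = 41; row 2: entry 0 ≤ 0; row 3: (5/3)/(1/3) = 5; row 4: 23/1 = 23. Minimum is 5 at row 3 (x2 leaves); pivot element 1/3.
Divide row 3 by 1/3; eliminate column x1 from the other rows.
obj-row update in column RHS: 10/3 − (-25/3)·5 = 45.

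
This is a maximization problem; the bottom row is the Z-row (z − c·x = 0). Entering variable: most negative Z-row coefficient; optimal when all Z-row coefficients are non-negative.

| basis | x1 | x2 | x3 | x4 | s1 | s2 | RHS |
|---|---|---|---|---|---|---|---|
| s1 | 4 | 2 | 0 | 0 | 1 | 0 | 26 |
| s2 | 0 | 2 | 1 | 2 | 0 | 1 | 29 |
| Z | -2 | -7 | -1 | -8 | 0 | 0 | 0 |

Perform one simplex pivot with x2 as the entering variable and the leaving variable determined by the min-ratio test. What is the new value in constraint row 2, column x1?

-4

Ratio test on column x2 — row 1: 26/2 = 13; row 2: 29/2 = 29/2. Minimum is 13 at row 1 (s1 leaves); pivot element 2.
Divide row 1 by 2; eliminate column x2 from the other rows.
Row 2 update in column x1: 0 − 2·2 = -4.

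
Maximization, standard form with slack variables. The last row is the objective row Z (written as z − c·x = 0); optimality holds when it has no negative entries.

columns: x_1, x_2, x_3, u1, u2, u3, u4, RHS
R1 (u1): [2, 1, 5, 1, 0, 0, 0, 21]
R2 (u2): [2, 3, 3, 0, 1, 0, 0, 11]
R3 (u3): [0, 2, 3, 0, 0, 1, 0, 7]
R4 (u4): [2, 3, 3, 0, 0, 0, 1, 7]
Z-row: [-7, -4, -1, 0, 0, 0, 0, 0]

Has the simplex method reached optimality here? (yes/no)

The Z-row has a negative entry -7 in column x_1, so it is not optimal.

no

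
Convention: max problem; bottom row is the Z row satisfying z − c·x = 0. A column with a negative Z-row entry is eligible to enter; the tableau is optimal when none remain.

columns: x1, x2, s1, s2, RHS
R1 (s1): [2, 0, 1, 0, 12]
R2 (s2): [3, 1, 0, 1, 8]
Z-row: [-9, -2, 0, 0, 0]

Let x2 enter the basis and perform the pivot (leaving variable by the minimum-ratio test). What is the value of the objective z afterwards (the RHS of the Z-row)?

16

Ratio test on column x2 — row 1: entry 0 ≤ 0; row 2: 8/1 = 8. Minimum is 8 at row 2 (s2 leaves); pivot element 1.
Pivot on row 2; the Z-row RHS becomes 0 − (-2)·8 = 16.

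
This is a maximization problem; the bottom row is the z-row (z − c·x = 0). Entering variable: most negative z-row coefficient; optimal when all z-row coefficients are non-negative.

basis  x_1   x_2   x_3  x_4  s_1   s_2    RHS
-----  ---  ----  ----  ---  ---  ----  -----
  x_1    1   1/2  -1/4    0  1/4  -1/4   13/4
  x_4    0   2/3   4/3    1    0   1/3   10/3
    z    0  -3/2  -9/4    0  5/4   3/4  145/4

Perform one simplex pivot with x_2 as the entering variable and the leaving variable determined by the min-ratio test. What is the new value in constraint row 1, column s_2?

Ratio test on column x_2 — row 1: (13/4)/(1/2) = 13/2; row 2: (10/3)/(2/3) = 5. Minimum is 5 at row 2 (x_4 leaves); pivot element 2/3.
Divide row 2 by 2/3; eliminate column x_2 from the other rows.
Row 1 update in column s_2: -1/4 − (1/2)·(1/2) = -1/2.

-1/2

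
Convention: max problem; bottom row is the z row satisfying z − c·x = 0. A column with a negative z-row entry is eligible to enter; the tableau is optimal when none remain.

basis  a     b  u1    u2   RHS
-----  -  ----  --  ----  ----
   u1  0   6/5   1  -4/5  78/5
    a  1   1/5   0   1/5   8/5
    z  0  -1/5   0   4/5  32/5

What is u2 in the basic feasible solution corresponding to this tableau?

u2 is not in the basis, so in the current basic feasible solution u2 = 0.

0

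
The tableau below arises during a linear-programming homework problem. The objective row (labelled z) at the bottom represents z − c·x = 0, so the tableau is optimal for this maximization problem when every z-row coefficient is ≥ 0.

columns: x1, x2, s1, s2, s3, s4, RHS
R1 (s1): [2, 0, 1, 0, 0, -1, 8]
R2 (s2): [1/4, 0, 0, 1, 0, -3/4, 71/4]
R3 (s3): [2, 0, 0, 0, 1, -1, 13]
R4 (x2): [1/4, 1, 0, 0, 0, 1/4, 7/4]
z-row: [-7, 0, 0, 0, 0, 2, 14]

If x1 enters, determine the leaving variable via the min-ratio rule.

s1

Column x1 entries and ratios — s1: 8/2 = 4; s2: (71/4)/(1/4) = 71; s3: 13/2 = 13/2; x2: (7/4)/(1/4) = 7.
Smallest ratio is 4 in the row of s1, so s1 leaves.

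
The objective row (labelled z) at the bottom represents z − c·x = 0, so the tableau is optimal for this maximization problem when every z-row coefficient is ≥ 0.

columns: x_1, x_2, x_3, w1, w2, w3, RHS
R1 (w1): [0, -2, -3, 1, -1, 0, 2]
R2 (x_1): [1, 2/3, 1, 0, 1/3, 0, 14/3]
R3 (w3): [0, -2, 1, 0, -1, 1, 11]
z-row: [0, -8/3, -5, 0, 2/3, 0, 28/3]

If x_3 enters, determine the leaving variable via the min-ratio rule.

Column x_3 entries and ratios — w1: -3 ≤ 0, skip; x_1: (14/3)/1 = 14/3; w3: 11/1 = 11.
Smallest ratio is 14/3 in the row of x_1, so x_1 leaves.

x_1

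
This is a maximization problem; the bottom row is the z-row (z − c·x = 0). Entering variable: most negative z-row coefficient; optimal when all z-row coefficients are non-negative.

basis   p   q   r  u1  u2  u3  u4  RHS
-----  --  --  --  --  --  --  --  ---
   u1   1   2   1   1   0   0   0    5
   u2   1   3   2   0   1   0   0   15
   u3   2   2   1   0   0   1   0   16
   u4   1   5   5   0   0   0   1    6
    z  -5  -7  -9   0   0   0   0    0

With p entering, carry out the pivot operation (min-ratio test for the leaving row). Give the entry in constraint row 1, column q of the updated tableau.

2

Ratio test on column p — row 1: 5/1 = 5; row 2: 15/1 = 15; row 3: 16/2 = 8; row 4: 6/1 = 6. Minimum is 5 at row 1 (u1 leaves); pivot element 1.
Divide row 1 by 1; eliminate column p from the other rows.
In the new row 1, the q entry is the old entry divided by the pivot: 2/1 = 2.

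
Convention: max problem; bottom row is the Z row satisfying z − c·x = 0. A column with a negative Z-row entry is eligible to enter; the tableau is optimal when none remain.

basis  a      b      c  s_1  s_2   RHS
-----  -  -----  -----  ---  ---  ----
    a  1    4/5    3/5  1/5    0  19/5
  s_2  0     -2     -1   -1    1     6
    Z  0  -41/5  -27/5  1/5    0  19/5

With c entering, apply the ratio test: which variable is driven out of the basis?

Column c entries and ratios — a: (19/5)/(3/5) = 19/3; s_2: -1 ≤ 0, skip.
Smallest ratio is 19/3 in the row of a, so a leaves.

a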